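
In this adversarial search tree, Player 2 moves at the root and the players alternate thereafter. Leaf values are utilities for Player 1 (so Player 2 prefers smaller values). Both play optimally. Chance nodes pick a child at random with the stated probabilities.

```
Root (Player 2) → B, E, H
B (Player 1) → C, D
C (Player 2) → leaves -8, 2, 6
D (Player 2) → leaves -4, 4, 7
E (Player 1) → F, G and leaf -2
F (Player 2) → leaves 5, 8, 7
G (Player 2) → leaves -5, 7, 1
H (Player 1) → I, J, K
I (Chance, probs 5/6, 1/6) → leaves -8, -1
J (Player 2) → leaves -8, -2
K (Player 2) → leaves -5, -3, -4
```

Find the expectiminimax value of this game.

-5

C (Player 2): min(-8, 2, 6) = -8
D (Player 2): min(-4, 4, 7) = -4
B (Player 1): max(-8, -4) = -4
F (Player 2): min(5, 8, 7) = 5
G (Player 2): min(-5, 7, 1) = -5
E (Player 1): max(5, -5, -2) = 5
I (Chance): 5/6·-8 + 1/6·-1 = -6.83
J (Player 2): min(-8, -2) = -8
K (Player 2): min(-5, -3, -4) = -5
H (Player 1): max(-6.83, -8, -5) = -5
Root (Player 2): min(-4, 5, -5) = -5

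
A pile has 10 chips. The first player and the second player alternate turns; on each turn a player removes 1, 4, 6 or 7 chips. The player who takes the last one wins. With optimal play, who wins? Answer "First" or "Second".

Mark each pile size as W (mover wins) or L (mover loses):
i:   0  1  2  3  4  5  6  7  8  9 10
     L  W  L  W  W  L  W  W  W  W  L
Position 10 is L, so the second player wins.

Second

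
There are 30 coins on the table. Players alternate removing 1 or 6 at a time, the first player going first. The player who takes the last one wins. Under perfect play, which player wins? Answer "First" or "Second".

Second

Positions where the player to move wins (W) vs loses (L):
i:   0  1  2  3  4  5  6  7  8  9 10 11 12 13 14 15 16 17 18 19 20 21 22 23 24 25 26 27 28 29 30
     L  W  L  W  L  W  W  L  W  L  W  L  W  W  L  W  L  W  L  W  W  L  W  L  W  L  W  W  L  W  L
Position 30 is L, so the second player wins.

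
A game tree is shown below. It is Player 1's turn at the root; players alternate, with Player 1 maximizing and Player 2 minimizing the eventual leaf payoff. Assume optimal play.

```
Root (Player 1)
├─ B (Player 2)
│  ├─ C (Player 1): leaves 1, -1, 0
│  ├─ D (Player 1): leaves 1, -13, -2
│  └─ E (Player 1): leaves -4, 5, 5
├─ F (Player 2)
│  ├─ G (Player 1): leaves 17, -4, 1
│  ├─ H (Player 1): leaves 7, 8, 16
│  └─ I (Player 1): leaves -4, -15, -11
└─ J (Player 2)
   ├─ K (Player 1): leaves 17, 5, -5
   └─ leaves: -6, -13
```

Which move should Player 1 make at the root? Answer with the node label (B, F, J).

C (Player 1): max(1, -1, 0) = 1
D (Player 1): max(1, -13, -2) = 1
E (Player 1): max(-4, 5, 5) = 5
B (Player 2): min(1, 1, 5) = 1
G (Player 1): max(17, -4, 1) = 17
H (Player 1): max(7, 8, 16) = 16
I (Player 1): max(-4, -15, -11) = -4
F (Player 2): min(17, 16, -4) = -4
K (Player 1): max(17, 5, -5) = 17
J (Player 2): min(17, -6, -13) = -13
Root (Player 1): max(1, -4, -13) = 1
Player 1 picks the child with the highest value: B (value 1).

B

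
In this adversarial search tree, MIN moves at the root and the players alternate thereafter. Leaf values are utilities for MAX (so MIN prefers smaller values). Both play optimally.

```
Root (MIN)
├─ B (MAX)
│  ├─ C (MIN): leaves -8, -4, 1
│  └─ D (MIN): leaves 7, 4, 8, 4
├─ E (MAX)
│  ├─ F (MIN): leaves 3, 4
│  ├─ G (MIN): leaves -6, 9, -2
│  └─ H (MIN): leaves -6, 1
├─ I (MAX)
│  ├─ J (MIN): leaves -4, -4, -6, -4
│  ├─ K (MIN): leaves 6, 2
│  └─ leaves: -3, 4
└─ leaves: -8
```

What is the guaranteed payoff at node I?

4

J: min(-4, -4, -6, -4) = -6
K: min(6, 2) = 2
I: max(-6, 2, -3, 4) = 4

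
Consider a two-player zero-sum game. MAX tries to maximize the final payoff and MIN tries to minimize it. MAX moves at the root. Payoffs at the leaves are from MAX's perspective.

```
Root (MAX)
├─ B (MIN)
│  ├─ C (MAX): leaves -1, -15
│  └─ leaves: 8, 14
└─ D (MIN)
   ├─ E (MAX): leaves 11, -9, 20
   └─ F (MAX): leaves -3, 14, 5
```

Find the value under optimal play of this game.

14

C (MAX): max(-1, -15) = -1
B (MIN): min(-1, 8, 14) = -1
E (MAX): max(11, -9, 20) = 20
F (MAX): max(-3, 14, 5) = 14
D (MIN): min(20, 14) = 14
Root (MAX): max(-1, 14) = 14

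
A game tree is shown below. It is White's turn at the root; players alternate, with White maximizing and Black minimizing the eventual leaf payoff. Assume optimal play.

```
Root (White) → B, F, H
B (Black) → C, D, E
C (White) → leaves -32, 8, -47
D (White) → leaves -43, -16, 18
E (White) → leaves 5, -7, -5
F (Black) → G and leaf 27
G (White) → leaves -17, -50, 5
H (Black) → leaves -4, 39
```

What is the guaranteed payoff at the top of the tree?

C (White): max(-32, 8, -47) = 8
D (White): max(-43, -16, 18) = 18
E (White): max(5, -7, -5) = 5
B (Black): min(8, 18, 5) = 5
G (White): max(-17, -50, 5) = 5
F (Black): min(5, 27) = 5
H (Black): min(-4, 39) = -4
Root (White): max(5, 5, -4) = 5

5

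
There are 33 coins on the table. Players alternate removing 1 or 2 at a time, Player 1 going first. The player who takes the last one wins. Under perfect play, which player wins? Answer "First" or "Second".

W/L table (W = player to move can force a win):
i:   0  1  2  3  4  5  6  7  8  9 10 11 12 13 14 15 16 17 18 19 20 21 22 23 24 25 26 27 28 29 30 31 32 33
     L  W  W  L  W  W  L  W  W  L  W  W  L  W  W  L  W  W  L  W  W  L  W  W  L  W  W  L  W  W  L  W  W  L
Position 33 is L, so the second player wins.

Second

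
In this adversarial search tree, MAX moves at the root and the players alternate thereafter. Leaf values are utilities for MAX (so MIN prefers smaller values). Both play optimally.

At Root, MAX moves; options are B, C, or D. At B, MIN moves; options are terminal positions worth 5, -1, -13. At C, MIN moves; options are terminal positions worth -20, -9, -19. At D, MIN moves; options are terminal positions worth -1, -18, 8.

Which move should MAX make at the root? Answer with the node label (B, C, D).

B

B (MIN): min(5, -1, -13) = -13
C (MIN): min(-20, -9, -19) = -20
D (MIN): min(-1, -18, 8) = -18
Root (MAX): max(-13, -20, -18) = -13
MAX picks the child with the highest value: B (value -13).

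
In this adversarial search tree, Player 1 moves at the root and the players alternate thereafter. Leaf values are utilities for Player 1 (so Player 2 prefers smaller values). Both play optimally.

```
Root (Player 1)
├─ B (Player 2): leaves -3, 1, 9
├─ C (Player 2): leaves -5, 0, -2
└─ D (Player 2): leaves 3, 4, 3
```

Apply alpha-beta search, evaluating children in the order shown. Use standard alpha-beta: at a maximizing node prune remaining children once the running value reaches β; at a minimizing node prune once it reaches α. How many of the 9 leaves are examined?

7

B [α=-∞,β=+∞]: v=-3
C [α=-3,β=+∞]: v=-5 after child 1 ≤ α → α-cutoff, skip 2
D [α=-3,β=+∞]: v=3
Root [α=-∞,β=+∞]: v=3
Leaves evaluated: 7 of 9.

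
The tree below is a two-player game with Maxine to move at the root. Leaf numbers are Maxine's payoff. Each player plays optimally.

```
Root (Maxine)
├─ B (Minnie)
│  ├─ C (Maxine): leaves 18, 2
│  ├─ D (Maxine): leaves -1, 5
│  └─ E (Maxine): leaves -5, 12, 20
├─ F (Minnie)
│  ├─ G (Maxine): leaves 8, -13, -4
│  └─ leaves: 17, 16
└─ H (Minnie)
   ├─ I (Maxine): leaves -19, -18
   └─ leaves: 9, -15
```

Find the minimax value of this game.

C (Maxine): max(18, 2) = 18
D (Maxine): max(-1, 5) = 5
E (Maxine): max(-5, 12, 20) = 20
B (Minnie): min(18, 5, 20) = 5
G (Maxine): max(8, -13, -4) = 8
F (Minnie): min(8, 17, 16) = 8
I (Maxine): max(-19, -18) = -18
H (Minnie): min(-18, 9, -15) = -18
Root (Maxine): max(5, 8, -18) = 8

8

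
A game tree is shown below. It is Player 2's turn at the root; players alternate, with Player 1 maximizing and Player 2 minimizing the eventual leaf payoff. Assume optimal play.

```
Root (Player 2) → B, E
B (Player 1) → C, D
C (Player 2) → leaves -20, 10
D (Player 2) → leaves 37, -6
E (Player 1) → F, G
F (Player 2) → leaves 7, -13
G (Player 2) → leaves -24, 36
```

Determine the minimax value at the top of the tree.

-13

C (Player 2): min(-20, 10) = -20
D (Player 2): min(37, -6) = -6
B (Player 1): max(-20, -6) = -6
F (Player 2): min(7, -13) = -13
G (Player 2): min(-24, 36) = -24
E (Player 1): max(-13, -24) = -13
Root (Player 2): min(-6, -13) = -13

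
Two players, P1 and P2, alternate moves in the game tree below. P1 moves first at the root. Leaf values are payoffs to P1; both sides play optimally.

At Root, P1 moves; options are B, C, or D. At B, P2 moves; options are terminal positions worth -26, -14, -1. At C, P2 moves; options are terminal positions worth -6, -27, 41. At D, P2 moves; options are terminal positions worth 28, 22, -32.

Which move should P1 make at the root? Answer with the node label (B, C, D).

B (P2): min(-26, -14, -1) = -26
C (P2): min(-6, -27, 41) = -27
D (P2): min(28, 22, -32) = -32
Root (P1): max(-26, -27, -32) = -26
P1 picks the child with the highest value: B (value -26).

B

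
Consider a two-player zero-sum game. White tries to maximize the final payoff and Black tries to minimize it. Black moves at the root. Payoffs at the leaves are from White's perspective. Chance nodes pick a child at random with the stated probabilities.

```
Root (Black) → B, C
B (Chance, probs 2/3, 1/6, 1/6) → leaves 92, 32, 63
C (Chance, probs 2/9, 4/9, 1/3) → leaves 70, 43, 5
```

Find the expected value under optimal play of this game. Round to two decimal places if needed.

36.33

B (Chance): 2/3·92 + 1/6·32 + 1/6·63 = 77.17
C (Chance): 2/9·70 + 4/9·43 + 1/3·5 = 36.33
Root (Black): min(77.17, 36.33) = 36.33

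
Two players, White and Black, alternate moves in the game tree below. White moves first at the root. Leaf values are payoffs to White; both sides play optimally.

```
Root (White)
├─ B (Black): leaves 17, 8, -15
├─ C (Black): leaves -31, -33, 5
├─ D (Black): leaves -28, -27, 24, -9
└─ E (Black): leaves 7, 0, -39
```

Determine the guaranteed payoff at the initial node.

-15

B (Black): min(17, 8, -15) = -15
C (Black): min(-31, -33, 5) = -33
D (Black): min(-28, -27, 24, -9) = -28
E (Black): min(7, 0, -39) = -39
Root (White): max(-15, -33, -28, -39) = -15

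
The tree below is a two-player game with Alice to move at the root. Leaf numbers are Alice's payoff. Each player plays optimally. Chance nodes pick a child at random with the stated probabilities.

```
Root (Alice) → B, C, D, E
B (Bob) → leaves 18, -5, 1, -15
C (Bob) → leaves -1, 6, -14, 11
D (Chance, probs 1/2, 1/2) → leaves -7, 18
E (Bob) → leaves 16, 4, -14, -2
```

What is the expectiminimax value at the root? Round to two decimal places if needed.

B (Bob): min(18, -5, 1, -15) = -15
C (Bob): min(-1, 6, -14, 11) = -14
D (Chance): 1/2·-7 + 1/2·18 = 5.5
E (Bob): min(16, 4, -14, -2) = -14
Root (Alice): max(-15, -14, 5.5, -14) = 5.5

5.5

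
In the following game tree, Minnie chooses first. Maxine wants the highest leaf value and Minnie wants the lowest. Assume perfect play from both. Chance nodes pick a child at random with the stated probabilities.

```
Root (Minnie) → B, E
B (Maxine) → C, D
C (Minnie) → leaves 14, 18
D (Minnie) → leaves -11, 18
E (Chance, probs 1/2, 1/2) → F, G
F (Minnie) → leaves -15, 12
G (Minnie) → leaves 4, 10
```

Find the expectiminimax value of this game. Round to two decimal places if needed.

-5.5

C (Minnie): min(14, 18) = 14
D (Minnie): min(-11, 18) = -11
B (Maxine): max(14, -11) = 14
F (Minnie): min(-15, 12) = -15
G (Minnie): min(4, 10) = 4
E (Chance): 1/2·-15 + 1/2·4 = -5.5
Root (Minnie): min(14, -5.5) = -5.5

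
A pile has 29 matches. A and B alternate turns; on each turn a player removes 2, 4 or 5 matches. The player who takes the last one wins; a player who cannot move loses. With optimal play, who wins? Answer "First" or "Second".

Second

Mark each pile size as W (mover wins) or L (mover loses):
i:   0  1  2  3  4  5  6  7  8  9 10 11 12 13 14 15 16 17 18 19 20 21 22 23 24 25 26 27 28 29
     L  L  W  W  W  W  W  L  L  W  W  W  W  W  L  L  W  W  W  W  W  L  L  W  W  W  W  W  L  L
Position 29 is L, so the second player wins.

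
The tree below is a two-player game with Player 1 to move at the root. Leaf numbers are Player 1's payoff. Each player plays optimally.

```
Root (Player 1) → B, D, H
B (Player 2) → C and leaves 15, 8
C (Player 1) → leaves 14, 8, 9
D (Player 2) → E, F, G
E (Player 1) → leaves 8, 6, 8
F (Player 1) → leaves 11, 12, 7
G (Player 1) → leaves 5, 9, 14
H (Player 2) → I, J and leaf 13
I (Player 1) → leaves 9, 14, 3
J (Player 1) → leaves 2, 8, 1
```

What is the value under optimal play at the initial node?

C (Player 1): max(14, 8, 9) = 14
B (Player 2): min(14, 15, 8) = 8
E (Player 1): max(8, 6, 8) = 8
F (Player 1): max(11, 12, 7) = 12
G (Player 1): max(5, 9, 14) = 14
D (Player 2): min(8, 12, 14) = 8
I (Player 1): max(9, 14, 3) = 14
J (Player 1): max(2, 8, 1) = 8
H (Player 2): min(14, 8, 13) = 8
Root (Player 1): max(8, 8, 8) = 8

8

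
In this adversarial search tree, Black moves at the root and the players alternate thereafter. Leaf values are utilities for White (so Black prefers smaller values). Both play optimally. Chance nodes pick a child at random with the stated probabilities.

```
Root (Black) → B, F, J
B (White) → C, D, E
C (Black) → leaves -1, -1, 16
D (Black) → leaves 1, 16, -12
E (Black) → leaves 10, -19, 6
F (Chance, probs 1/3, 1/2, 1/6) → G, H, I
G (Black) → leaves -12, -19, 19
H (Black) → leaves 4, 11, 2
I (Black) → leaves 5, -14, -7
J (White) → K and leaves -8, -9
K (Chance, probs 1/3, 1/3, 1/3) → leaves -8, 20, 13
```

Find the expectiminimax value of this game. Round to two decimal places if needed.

C (Black): min(-1, -1, 16) = -1
D (Black): min(1, 16, -12) = -12
E (Black): min(10, -19, 6) = -19
B (White): max(-1, -12, -19) = -1
G (Black): min(-12, -19, 19) = -19
H (Black): min(4, 11, 2) = 2
I (Black): min(5, -14, -7) = -14
F (Chance): 1/3·-19 + 1/2·2 + 1/6·-14 = -7.67
K (Chance): 1/3·-8 + 1/3·20 + 1/3·13 = 8.33
J (White): max(8.33, -8, -9) = 8.33
Root (Black): min(-1, -7.67, 8.33) = -7.67

-7.67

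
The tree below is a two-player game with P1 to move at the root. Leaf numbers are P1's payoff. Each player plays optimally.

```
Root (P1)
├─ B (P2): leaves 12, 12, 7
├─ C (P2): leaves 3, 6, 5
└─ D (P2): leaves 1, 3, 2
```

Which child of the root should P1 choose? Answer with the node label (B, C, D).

B (P2): min(12, 12, 7) = 7
C (P2): min(3, 6, 5) = 3
D (P2): min(1, 3, 2) = 1
Root (P1): max(7, 3, 1) = 7
P1 picks the child with the highest value: B (value 7).

B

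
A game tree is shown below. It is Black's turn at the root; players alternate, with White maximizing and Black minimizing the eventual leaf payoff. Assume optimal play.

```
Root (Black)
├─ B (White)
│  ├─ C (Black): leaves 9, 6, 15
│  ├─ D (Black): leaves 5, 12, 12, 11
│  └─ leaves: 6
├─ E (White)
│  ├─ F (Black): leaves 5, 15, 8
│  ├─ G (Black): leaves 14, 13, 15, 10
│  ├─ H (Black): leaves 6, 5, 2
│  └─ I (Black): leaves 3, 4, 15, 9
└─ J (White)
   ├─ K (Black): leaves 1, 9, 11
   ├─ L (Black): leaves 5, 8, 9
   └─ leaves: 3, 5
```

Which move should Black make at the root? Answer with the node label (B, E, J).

C (Black): min(9, 6, 15) = 6
D (Black): min(5, 12, 12, 11) = 5
B (White): max(6, 5, 6) = 6
F (Black): min(5, 15, 8) = 5
G (Black): min(14, 13, 15, 10) = 10
H (Black): min(6, 5, 2) = 2
I (Black): min(3, 4, 15, 9) = 3
E (White): max(5, 10, 2, 3) = 10
K (Black): min(1, 9, 11) = 1
L (Black): min(5, 8, 9) = 5
J (White): max(1, 5, 3, 5) = 5
Root (Black): min(6, 10, 5) = 5
Black picks the child with the lowest value: J (value 5).

J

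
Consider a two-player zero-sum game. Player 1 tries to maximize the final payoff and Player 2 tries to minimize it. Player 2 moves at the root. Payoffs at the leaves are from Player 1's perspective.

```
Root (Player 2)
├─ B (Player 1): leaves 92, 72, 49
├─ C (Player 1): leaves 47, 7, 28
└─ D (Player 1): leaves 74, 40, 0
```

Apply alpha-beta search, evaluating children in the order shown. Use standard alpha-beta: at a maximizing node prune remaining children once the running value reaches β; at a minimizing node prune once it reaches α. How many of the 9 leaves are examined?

7

B [α=-∞,β=+∞]: v=92
C [α=-∞,β=92]: v=47
D [α=-∞,β=47]: v=74 after child 1 ≥ β → β-cutoff, skip 2
Root [α=-∞,β=+∞]: v=47
Leaves evaluated: 7 of 9.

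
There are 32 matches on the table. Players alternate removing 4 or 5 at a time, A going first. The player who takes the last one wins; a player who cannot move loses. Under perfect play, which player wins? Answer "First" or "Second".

First

Mark each pile size as W (mover wins) or L (mover loses):
i:   0  1  2  3  4  5  6  7  8  9 10 11 12 13 14 15 16 17 18 19 20 21 22 23 24 25 26 27 28 29 30 31 32
     L  L  L  L  W  W  W  W  W  L  L  L  L  W  W  W  W  W  L  L  L  L  W  W  W  W  W  L  L  L  L  W  W
Position 32 is W, so the first player wins.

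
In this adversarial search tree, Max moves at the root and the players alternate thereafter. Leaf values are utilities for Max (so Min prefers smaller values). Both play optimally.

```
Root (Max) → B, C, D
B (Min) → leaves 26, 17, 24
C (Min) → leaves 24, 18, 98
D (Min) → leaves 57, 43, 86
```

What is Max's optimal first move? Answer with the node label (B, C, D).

D

B (Min): min(26, 17, 24) = 17
C (Min): min(24, 18, 98) = 18
D (Min): min(57, 43, 86) = 43
Root (Max): max(17, 18, 43) = 43
Max picks the child with the highest value: D (value 43).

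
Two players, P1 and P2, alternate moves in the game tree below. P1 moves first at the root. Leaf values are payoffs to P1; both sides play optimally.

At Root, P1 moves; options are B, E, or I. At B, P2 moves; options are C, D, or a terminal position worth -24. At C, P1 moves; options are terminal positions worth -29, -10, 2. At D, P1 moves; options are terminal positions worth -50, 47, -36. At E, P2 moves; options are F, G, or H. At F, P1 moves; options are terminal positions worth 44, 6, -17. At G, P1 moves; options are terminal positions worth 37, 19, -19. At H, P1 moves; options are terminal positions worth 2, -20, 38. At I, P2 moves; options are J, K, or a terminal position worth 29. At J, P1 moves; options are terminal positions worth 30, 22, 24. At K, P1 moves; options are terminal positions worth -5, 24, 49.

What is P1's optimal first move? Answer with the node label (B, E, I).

E

C (P1): max(-29, -10, 2) = 2
D (P1): max(-50, 47, -36) = 47
B (P2): min(2, 47, -24) = -24
F (P1): max(44, 6, -17) = 44
G (P1): max(37, 19, -19) = 37
H (P1): max(2, -20, 38) = 38
E (P2): min(44, 37, 38) = 37
J (P1): max(30, 22, 24) = 30
K (P1): max(-5, 24, 49) = 49
I (P2): min(30, 49, 29) = 29
Root (P1): max(-24, 37, 29) = 37
P1 picks the child with the highest value: E (value 37).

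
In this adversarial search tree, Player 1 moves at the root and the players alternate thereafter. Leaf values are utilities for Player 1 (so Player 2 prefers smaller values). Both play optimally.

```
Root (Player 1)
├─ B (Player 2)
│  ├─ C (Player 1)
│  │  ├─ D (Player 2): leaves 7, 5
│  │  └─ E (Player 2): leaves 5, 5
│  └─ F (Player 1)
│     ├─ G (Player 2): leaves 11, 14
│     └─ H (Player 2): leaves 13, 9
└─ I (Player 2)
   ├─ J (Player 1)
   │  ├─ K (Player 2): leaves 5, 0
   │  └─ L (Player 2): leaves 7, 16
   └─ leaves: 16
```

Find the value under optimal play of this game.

D (Player 2): min(7, 5) = 5
E (Player 2): min(5, 5) = 5
C (Player 1): max(5, 5) = 5
G (Player 2): min(11, 14) = 11
H (Player 2): min(13, 9) = 9
F (Player 1): max(11, 9) = 11
B (Player 2): min(5, 11) = 5
K (Player 2): min(5, 0) = 0
L (Player 2): min(7, 16) = 7
J (Player 1): max(0, 7) = 7
I (Player 2): min(7, 16) = 7
Root (Player 1): max(5, 7) = 7

7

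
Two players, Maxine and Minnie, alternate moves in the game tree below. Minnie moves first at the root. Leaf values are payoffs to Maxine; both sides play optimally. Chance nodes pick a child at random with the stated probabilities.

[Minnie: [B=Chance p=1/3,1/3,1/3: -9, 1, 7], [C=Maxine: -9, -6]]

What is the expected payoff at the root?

-6

B (Chance): 1/3·-9 + 1/3·1 + 1/3·7 = -0.33
C (Maxine): max(-9, -6) = -6
Root (Minnie): min(-0.33, -6) = -6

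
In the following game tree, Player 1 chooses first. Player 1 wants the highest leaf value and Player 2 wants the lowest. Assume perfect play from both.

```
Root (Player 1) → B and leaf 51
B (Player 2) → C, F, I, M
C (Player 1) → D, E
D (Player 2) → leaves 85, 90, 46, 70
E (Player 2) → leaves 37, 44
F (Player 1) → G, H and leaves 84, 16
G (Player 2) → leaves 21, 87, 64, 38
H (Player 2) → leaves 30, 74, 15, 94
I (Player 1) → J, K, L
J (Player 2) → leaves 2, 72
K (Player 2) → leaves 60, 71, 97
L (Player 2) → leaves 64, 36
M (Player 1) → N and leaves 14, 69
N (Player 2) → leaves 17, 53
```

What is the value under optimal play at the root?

51

D (Player 2): min(85, 90, 46, 70) = 46
E (Player 2): min(37, 44) = 37
C (Player 1): max(46, 37) = 46
G (Player 2): min(21, 87, 64, 38) = 21
H (Player 2): min(30, 74, 15, 94) = 15
F (Player 1): max(21, 15, 84, 16) = 84
J (Player 2): min(2, 72) = 2
K (Player 2): min(60, 71, 97) = 60
L (Player 2): min(64, 36) = 36
I (Player 1): max(2, 60, 36) = 60
N (Player 2): min(17, 53) = 17
M (Player 1): max(17, 14, 69) = 69
B (Player 2): min(46, 84, 60, 69) = 46
Root (Player 1): max(46, 51) = 51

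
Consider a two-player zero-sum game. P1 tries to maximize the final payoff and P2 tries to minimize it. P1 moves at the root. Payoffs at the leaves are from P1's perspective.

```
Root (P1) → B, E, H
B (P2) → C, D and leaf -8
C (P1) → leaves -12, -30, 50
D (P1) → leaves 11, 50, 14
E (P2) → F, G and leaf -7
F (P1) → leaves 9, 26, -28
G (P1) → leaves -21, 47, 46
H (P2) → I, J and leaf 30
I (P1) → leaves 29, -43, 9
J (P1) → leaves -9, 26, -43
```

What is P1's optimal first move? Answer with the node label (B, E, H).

H

C (P1): max(-12, -30, 50) = 50
D (P1): max(11, 50, 14) = 50
B (P2): min(50, 50, -8) = -8
F (P1): max(9, 26, -28) = 26
G (P1): max(-21, 47, 46) = 47
E (P2): min(26, 47, -7) = -7
I (P1): max(29, -43, 9) = 29
J (P1): max(-9, 26, -43) = 26
H (P2): min(29, 26, 30) = 26
Root (P1): max(-8, -7, 26) = 26
P1 picks the child with the highest value: H (value 26).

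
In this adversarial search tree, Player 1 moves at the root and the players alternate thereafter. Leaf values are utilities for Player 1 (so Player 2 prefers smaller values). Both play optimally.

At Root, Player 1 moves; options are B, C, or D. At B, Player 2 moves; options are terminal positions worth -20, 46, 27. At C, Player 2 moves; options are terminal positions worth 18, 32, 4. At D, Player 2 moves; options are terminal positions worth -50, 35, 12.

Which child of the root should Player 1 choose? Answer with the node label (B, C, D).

B (Player 2): min(-20, 46, 27) = -20
C (Player 2): min(18, 32, 4) = 4
D (Player 2): min(-50, 35, 12) = -50
Root (Player 1): max(-20, 4, -50) = 4
Player 1 picks the child with the highest value: C (value 4).

C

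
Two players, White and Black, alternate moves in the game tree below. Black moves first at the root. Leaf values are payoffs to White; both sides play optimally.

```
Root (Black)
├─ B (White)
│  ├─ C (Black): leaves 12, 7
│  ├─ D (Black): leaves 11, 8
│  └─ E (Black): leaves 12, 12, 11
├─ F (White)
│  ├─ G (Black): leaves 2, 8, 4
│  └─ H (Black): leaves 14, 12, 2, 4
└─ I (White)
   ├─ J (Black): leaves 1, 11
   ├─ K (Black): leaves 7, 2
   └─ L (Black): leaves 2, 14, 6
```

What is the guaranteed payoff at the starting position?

C (Black): min(12, 7) = 7
D (Black): min(11, 8) = 8
E (Black): min(12, 12, 11) = 11
B (White): max(7, 8, 11) = 11
G (Black): min(2, 8, 4) = 2
H (Black): min(14, 12, 2, 4) = 2
F (White): max(2, 2) = 2
J (Black): min(1, 11) = 1
K (Black): min(7, 2) = 2
L (Black): min(2, 14, 6) = 2
I (White): max(1, 2, 2) = 2
Root (Black): min(11, 2, 2) = 2

2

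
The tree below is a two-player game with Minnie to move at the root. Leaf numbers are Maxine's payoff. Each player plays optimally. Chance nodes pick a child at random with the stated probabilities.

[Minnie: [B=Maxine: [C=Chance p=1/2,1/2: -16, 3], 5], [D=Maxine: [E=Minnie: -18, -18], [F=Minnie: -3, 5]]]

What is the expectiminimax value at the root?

C (Chance): 1/2·-16 + 1/2·3 = -6.5
B (Maxine): max(-6.5, 5) = 5
E (Minnie): min(-18, -18) = -18
F (Minnie): min(-3, 5) = -3
D (Maxine): max(-18, -3) = -3
Root (Minnie): min(5, -3) = -3

-3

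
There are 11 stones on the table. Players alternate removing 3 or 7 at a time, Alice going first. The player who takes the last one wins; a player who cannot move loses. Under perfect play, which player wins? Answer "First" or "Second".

Mark each pile size as W (mover wins) or L (mover loses):
i:   0  1  2  3  4  5  6  7  8  9 10 11
     L  L  L  W  W  W  L  W  W  W  L  L
Position 11 is L, so the second player wins.

Second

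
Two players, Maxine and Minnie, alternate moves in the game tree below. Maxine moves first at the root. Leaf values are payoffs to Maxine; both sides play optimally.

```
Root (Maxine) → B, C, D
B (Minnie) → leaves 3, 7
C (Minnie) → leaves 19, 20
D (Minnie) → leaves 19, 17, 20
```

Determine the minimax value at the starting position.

19

B (Minnie): min(3, 7) = 3
C (Minnie): min(19, 20) = 19
D (Minnie): min(19, 17, 20) = 17
Root (Maxine): max(3, 19, 17) = 19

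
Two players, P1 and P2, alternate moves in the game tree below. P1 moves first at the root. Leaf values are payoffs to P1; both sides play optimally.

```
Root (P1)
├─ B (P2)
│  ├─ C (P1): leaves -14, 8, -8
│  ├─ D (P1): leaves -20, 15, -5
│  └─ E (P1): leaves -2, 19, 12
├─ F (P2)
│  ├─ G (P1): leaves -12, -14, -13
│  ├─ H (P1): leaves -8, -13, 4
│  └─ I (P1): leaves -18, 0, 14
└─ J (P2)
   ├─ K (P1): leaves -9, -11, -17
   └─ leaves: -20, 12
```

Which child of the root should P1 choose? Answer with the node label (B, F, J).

B

C (P1): max(-14, 8, -8) = 8
D (P1): max(-20, 15, -5) = 15
E (P1): max(-2, 19, 12) = 19
B (P2): min(8, 15, 19) = 8
G (P1): max(-12, -14, -13) = -12
H (P1): max(-8, -13, 4) = 4
I (P1): max(-18, 0, 14) = 14
F (P2): min(-12, 4, 14) = -12
K (P1): max(-9, -11, -17) = -9
J (P2): min(-9, -20, 12) = -20
Root (P1): max(8, -12, -20) = 8
P1 picks the child with the highest value: B (value 8).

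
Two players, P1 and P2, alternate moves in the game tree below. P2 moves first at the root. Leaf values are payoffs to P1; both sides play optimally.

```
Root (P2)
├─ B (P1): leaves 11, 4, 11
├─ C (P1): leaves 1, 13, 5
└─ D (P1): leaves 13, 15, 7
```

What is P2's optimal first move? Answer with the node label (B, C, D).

B

B (P1): max(11, 4, 11) = 11
C (P1): max(1, 13, 5) = 13
D (P1): max(13, 15, 7) = 15
Root (P2): min(11, 13, 15) = 11
P2 picks the child with the lowest value: B (value 11).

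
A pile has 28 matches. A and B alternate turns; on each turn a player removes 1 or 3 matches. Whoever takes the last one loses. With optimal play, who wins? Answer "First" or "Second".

First

Compute winning (W) and losing (L) positions by backward induction:
i:   0  1  2  3  4  5  6  7  8  9 10 11 12 13 14 15 16 17 18 19 20 21 22 23 24 25 26 27 28
     W  L  W  L  W  L  W  L  W  L  W  L  W  L  W  L  W  L  W  L  W  L  W  L  W  L  W  L  W
Position 28 is W, so the first player wins.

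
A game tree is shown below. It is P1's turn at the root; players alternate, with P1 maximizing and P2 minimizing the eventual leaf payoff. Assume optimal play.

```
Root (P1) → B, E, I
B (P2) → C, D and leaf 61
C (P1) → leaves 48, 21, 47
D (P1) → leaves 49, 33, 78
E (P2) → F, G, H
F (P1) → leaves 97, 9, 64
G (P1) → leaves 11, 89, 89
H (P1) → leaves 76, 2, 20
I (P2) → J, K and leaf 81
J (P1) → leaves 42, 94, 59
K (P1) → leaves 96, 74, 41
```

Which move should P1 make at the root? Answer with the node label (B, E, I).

C (P1): max(48, 21, 47) = 48
D (P1): max(49, 33, 78) = 78
B (P2): min(48, 78, 61) = 48
F (P1): max(97, 9, 64) = 97
G (P1): max(11, 89, 89) = 89
H (P1): max(76, 2, 20) = 76
E (P2): min(97, 89, 76) = 76
J (P1): max(42, 94, 59) = 94
K (P1): max(96, 74, 41) = 96
I (P2): min(94, 96, 81) = 81
Root (P1): max(48, 76, 81) = 81
P1 picks the child with the highest value: I (value 81).

I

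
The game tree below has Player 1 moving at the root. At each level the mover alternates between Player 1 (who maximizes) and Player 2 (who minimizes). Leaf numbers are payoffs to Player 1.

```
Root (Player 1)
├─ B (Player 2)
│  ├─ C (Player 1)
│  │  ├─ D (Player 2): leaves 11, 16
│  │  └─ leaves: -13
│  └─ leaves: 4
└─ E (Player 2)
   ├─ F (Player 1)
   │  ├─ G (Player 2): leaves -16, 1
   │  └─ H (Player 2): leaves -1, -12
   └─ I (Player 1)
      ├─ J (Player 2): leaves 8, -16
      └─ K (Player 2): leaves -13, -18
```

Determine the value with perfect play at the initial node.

D (Player 2): min(11, 16) = 11
C (Player 1): max(11, -13) = 11
B (Player 2): min(11, 4) = 4
G (Player 2): min(-16, 1) = -16
H (Player 2): min(-1, -12) = -12
F (Player 1): max(-16, -12) = -12
J (Player 2): min(8, -16) = -16
K (Player 2): min(-13, -18) = -18
I (Player 1): max(-16, -18) = -16
E (Player 2): min(-12, -16) = -16
Root (Player 1): max(4, -16) = 4

4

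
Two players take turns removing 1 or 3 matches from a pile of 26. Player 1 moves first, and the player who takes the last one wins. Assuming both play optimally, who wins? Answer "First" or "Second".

i:   0  1  2  3  4  5  6  7  8  9 10 11 12 13 14 15 16 17 18 19 20 21 22 23 24 25 26
     L  W  L  W  L  W  L  W  L  W  L  W  L  W  L  W  L  W  L  W  L  W  L  W  L  W  L
Position 26 is L, so the second player wins.

Second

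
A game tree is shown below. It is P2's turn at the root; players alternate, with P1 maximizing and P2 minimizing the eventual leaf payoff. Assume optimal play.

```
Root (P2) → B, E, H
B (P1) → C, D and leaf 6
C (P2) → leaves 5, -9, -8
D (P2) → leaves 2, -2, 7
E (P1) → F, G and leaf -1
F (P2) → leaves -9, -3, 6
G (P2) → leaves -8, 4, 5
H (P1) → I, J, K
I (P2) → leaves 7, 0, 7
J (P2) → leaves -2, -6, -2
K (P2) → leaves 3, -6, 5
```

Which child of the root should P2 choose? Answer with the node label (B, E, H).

C (P2): min(5, -9, -8) = -9
D (P2): min(2, -2, 7) = -2
B (P1): max(-9, -2, 6) = 6
F (P2): min(-9, -3, 6) = -9
G (P2): min(-8, 4, 5) = -8
E (P1): max(-9, -8, -1) = -1
I (P2): min(7, 0, 7) = 0
J (P2): min(-2, -6, -2) = -6
K (P2): min(3, -6, 5) = -6
H (P1): max(0, -6, -6) = 0
Root (P2): min(6, -1, 0) = -1
P2 picks the child with the lowest value: E (value -1).

E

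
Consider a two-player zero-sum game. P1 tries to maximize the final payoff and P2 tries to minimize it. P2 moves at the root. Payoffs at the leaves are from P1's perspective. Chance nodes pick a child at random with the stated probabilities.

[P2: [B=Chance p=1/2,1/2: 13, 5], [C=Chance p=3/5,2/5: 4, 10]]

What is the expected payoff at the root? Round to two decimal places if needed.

6.4

B (Chance): 1/2·13 + 1/2·5 = 9
C (Chance): 3/5·4 + 2/5·10 = 6.4
Root (P2): min(9, 6.4) = 6.4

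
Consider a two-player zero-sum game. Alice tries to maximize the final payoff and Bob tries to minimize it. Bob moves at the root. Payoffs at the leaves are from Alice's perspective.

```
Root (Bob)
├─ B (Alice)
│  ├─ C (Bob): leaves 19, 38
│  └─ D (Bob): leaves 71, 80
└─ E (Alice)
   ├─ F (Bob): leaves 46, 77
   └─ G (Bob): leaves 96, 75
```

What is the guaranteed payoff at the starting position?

C (Bob): min(19, 38) = 19
D (Bob): min(71, 80) = 71
B (Alice): max(19, 71) = 71
F (Bob): min(46, 77) = 46
G (Bob): min(96, 75) = 75
E (Alice): max(46, 75) = 75
Root (Bob): min(71, 75) = 71

71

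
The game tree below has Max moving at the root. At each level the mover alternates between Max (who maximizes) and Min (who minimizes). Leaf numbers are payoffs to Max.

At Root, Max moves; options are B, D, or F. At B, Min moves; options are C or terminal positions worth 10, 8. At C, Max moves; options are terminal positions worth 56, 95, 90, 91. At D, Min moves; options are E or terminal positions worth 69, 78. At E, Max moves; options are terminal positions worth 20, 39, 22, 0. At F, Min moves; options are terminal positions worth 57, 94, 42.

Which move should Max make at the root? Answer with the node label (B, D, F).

C (Max): max(56, 95, 90, 91) = 95
B (Min): min(95, 10, 8) = 8
E (Max): max(20, 39, 22, 0) = 39
D (Min): min(39, 69, 78) = 39
F (Min): min(57, 94, 42) = 42
Root (Max): max(8, 39, 42) = 42
Max picks the child with the highest value: F (value 42).

F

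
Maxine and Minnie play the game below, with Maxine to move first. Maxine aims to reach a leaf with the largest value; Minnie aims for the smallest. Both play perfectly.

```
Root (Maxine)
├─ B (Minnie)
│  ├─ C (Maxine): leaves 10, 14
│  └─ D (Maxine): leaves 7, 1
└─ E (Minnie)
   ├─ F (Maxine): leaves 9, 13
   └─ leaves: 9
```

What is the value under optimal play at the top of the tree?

9

C (Maxine): max(10, 14) = 14
D (Maxine): max(7, 1) = 7
B (Minnie): min(14, 7) = 7
F (Maxine): max(9, 13) = 13
E (Minnie): min(13, 9) = 9
Root (Maxine): max(7, 9) = 9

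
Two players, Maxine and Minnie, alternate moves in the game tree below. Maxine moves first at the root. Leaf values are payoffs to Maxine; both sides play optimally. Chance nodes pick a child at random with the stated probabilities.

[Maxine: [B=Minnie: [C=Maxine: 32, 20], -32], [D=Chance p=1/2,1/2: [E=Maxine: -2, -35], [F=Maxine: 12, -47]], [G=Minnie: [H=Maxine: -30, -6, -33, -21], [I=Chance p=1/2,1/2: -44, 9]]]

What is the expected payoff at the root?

5

C (Maxine): max(32, 20) = 32
B (Minnie): min(32, -32) = -32
E (Maxine): max(-2, -35) = -2
F (Maxine): max(12, -47) = 12
D (Chance): 1/2·-2 + 1/2·12 = 5
H (Maxine): max(-30, -6, -33, -21) = -6
I (Chance): 1/2·-44 + 1/2·9 = -17.5
G (Minnie): min(-6, -17.5) = -17.5
Root (Maxine): max(-32, 5, -17.5) = 5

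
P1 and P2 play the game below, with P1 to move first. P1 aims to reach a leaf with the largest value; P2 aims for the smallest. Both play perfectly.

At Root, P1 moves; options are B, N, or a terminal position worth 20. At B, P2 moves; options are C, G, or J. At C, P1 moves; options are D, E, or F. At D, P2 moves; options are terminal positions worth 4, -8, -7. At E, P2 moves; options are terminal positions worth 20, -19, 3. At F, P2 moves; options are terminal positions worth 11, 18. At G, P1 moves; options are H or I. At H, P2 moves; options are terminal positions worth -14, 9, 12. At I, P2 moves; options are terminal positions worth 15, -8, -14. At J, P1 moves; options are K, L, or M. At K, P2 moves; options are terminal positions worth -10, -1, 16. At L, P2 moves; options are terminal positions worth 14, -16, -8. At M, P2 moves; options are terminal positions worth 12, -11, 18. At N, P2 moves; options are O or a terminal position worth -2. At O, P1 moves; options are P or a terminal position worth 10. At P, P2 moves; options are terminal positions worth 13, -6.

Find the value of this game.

D (P2): min(4, -8, -7) = -8
E (P2): min(20, -19, 3) = -19
F (P2): min(11, 18) = 11
C (P1): max(-8, -19, 11) = 11
H (P2): min(-14, 9, 12) = -14
I (P2): min(15, -8, -14) = -14
G (P1): max(-14, -14) = -14
K (P2): min(-10, -1, 16) = -10
L (P2): min(14, -16, -8) = -16
M (P2): min(12, -11, 18) = -11
J (P1): max(-10, -16, -11) = -10
B (P2): min(11, -14, -10) = -14
P (P2): min(13, -6) = -6
O (P1): max(-6, 10) = 10
N (P2): min(10, -2) = -2
Root (P1): max(-14, -2, 20) = 20

20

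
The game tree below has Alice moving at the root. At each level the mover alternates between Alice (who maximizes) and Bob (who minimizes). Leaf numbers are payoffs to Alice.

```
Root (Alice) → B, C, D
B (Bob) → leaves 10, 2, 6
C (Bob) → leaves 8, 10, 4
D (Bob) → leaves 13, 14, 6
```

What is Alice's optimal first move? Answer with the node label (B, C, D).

D

B (Bob): min(10, 2, 6) = 2
C (Bob): min(8, 10, 4) = 4
D (Bob): min(13, 14, 6) = 6
Root (Alice): max(2, 4, 6) = 6
Alice picks the child with the highest value: D (value 6).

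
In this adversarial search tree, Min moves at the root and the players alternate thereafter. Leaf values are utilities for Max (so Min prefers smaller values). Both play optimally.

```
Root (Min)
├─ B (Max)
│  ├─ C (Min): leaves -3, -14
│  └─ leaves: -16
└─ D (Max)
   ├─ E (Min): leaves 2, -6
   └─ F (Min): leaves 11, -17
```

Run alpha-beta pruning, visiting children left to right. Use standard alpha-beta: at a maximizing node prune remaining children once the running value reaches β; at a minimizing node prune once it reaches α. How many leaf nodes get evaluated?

C [α=-∞,β=+∞]: v=-14
B [α=-∞,β=+∞]: v=-14
E [α=-∞,β=-14]: v=-6
D [α=-∞,β=-14]: v=-6 after child 1 ≥ β → β-cutoff, skip 1
Root [α=-∞,β=+∞]: v=-14
Leaves evaluated: 5 of 7.

5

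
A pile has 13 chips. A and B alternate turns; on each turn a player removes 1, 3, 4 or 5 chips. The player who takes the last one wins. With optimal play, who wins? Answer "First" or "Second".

W/L table (W = player to move can force a win):
i:   0  1  2  3  4  5  6  7  8  9 10 11 12 13
     L  W  L  W  W  W  W  W  L  W  L  W  W  W
Position 13 is W, so the first player wins.

First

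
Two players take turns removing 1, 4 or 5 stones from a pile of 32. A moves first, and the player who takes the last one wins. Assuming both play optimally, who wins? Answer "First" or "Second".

i:   0  1  2  3  4  5  6  7  8  9 10 11 12 13 14 15 16 17 18 19 20 21 22 23 24 25 26 27 28 29 30 31 32
     L  W  L  W  W  W  W  W  L  W  L  W  W  W  W  W  L  W  L  W  W  W  W  W  L  W  L  W  W  W  W  W  L
Position 32 is L, so the second player wins.

Second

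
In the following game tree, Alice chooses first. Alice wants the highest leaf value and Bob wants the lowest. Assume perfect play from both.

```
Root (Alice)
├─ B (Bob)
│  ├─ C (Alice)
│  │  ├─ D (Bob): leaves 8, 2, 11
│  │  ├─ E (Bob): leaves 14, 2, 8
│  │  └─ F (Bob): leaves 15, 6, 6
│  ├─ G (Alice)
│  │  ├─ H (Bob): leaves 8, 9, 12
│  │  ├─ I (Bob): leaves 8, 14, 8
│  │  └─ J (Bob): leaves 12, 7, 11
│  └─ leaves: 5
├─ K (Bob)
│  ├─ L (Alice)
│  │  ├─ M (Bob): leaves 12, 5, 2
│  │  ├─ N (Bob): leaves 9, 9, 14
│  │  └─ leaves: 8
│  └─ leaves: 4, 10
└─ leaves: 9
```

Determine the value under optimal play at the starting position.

9

D (Bob): min(8, 2, 11) = 2
E (Bob): min(14, 2, 8) = 2
F (Bob): min(15, 6, 6) = 6
C (Alice): max(2, 2, 6) = 6
H (Bob): min(8, 9, 12) = 8
I (Bob): min(8, 14, 8) = 8
J (Bob): min(12, 7, 11) = 7
G (Alice): max(8, 8, 7) = 8
B (Bob): min(6, 8, 5) = 5
M (Bob): min(12, 5, 2) = 2
N (Bob): min(9, 9, 14) = 9
L (Alice): max(2, 9, 8) = 9
K (Bob): min(9, 4, 10) = 4
Root (Alice): max(5, 4, 9) = 9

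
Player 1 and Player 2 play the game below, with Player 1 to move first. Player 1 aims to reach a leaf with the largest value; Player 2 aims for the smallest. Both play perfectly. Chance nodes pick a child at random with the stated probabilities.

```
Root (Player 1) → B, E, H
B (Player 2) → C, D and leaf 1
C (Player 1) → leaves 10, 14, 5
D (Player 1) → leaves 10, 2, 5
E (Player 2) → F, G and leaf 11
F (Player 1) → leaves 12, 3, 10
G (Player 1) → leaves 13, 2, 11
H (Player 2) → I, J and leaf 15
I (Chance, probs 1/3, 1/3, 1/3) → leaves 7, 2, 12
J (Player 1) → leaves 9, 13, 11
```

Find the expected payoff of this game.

11

C (Player 1): max(10, 14, 5) = 14
D (Player 1): max(10, 2, 5) = 10
B (Player 2): min(14, 10, 1) = 1
F (Player 1): max(12, 3, 10) = 12
G (Player 1): max(13, 2, 11) = 13
E (Player 2): min(12, 13, 11) = 11
I (Chance): 1/3·7 + 1/3·2 + 1/3·12 = 7
J (Player 1): max(9, 13, 11) = 13
H (Player 2): min(7, 13, 15) = 7
Root (Player 1): max(1, 11, 7) = 11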